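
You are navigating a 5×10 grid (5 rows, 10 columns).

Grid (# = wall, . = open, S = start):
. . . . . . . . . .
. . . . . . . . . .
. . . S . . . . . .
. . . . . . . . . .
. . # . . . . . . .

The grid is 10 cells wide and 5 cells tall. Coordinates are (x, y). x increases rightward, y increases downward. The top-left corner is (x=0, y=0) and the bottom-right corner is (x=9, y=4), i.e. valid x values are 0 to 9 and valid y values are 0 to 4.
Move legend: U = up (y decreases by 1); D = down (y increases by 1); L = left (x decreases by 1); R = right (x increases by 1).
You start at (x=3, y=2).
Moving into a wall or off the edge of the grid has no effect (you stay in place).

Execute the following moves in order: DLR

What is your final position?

Answer: Final position: (x=3, y=3)

Derivation:
Start: (x=3, y=2)
  D (down): (x=3, y=2) -> (x=3, y=3)
  L (left): (x=3, y=3) -> (x=2, y=3)
  R (right): (x=2, y=3) -> (x=3, y=3)
Final: (x=3, y=3)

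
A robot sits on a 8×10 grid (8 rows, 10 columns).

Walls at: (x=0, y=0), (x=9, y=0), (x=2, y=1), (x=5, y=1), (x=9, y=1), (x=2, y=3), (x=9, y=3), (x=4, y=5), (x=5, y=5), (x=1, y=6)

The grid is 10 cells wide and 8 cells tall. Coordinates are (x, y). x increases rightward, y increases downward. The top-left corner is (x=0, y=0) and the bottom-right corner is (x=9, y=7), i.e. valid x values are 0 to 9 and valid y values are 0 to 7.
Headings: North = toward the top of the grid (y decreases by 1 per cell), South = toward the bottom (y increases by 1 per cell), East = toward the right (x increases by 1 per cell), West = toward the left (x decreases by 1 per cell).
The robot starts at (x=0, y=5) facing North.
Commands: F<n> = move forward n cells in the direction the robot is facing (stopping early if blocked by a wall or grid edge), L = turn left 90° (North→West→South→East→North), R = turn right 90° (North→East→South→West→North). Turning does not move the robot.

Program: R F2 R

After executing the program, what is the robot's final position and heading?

Answer: Final position: (x=2, y=5), facing South

Derivation:
Start: (x=0, y=5), facing North
  R: turn right, now facing East
  F2: move forward 2, now at (x=2, y=5)
  R: turn right, now facing South
Final: (x=2, y=5), facing South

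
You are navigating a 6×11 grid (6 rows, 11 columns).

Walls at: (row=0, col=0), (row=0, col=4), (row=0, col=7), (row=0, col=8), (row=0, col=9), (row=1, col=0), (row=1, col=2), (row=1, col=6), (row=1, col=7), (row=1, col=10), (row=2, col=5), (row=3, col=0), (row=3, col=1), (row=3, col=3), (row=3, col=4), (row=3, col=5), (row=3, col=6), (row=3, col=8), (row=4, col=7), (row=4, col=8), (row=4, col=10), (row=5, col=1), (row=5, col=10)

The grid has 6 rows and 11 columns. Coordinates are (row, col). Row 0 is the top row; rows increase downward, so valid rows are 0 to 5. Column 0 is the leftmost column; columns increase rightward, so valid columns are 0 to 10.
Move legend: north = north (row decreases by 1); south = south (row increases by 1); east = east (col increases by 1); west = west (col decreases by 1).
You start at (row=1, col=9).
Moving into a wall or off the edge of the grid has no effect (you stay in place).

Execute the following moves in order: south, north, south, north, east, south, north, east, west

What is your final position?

Answer: Final position: (row=1, col=8)

Derivation:
Start: (row=1, col=9)
  south (south): (row=1, col=9) -> (row=2, col=9)
  north (north): (row=2, col=9) -> (row=1, col=9)
  south (south): (row=1, col=9) -> (row=2, col=9)
  north (north): (row=2, col=9) -> (row=1, col=9)
  east (east): blocked, stay at (row=1, col=9)
  south (south): (row=1, col=9) -> (row=2, col=9)
  north (north): (row=2, col=9) -> (row=1, col=9)
  east (east): blocked, stay at (row=1, col=9)
  west (west): (row=1, col=9) -> (row=1, col=8)
Final: (row=1, col=8)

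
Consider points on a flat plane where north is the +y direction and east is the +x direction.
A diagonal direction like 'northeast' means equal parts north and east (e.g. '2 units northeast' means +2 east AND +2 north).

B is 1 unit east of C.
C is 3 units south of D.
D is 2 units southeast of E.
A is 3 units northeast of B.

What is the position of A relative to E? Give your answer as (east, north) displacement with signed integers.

Answer: A is at (east=6, north=-2) relative to E.

Derivation:
Place E at the origin (east=0, north=0).
  D is 2 units southeast of E: delta (east=+2, north=-2); D at (east=2, north=-2).
  C is 3 units south of D: delta (east=+0, north=-3); C at (east=2, north=-5).
  B is 1 unit east of C: delta (east=+1, north=+0); B at (east=3, north=-5).
  A is 3 units northeast of B: delta (east=+3, north=+3); A at (east=6, north=-2).
Therefore A relative to E: (east=6, north=-2).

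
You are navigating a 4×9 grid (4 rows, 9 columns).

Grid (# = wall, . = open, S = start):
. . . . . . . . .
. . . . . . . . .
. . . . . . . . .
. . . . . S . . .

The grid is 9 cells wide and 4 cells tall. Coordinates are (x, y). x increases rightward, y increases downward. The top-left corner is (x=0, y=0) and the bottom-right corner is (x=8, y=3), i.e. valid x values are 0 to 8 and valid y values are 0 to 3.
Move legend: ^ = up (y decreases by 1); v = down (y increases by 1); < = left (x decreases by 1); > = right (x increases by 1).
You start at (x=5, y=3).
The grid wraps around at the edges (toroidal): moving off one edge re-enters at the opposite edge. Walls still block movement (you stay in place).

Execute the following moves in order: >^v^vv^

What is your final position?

Answer: Final position: (x=6, y=3)

Derivation:
Start: (x=5, y=3)
  > (right): (x=5, y=3) -> (x=6, y=3)
  ^ (up): (x=6, y=3) -> (x=6, y=2)
  v (down): (x=6, y=2) -> (x=6, y=3)
  ^ (up): (x=6, y=3) -> (x=6, y=2)
  v (down): (x=6, y=2) -> (x=6, y=3)
  v (down): (x=6, y=3) -> (x=6, y=0)
  ^ (up): (x=6, y=0) -> (x=6, y=3)
Final: (x=6, y=3)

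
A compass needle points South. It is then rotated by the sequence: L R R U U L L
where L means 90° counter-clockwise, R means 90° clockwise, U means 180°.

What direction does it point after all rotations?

Answer: Final heading: East

Derivation:
Start: South
  L (left (90° counter-clockwise)) -> East
  R (right (90° clockwise)) -> South
  R (right (90° clockwise)) -> West
  U (U-turn (180°)) -> East
  U (U-turn (180°)) -> West
  L (left (90° counter-clockwise)) -> South
  L (left (90° counter-clockwise)) -> East
Final: East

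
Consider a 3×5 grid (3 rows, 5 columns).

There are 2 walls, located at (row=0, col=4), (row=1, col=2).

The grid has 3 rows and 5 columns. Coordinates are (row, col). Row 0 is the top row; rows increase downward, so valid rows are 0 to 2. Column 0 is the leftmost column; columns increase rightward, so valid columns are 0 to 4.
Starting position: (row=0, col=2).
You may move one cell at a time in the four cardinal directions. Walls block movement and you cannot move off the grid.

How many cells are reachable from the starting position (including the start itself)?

Answer: Reachable cells: 13

Derivation:
BFS flood-fill from (row=0, col=2):
  Distance 0: (row=0, col=2)
  Distance 1: (row=0, col=1), (row=0, col=3)
  Distance 2: (row=0, col=0), (row=1, col=1), (row=1, col=3)
  Distance 3: (row=1, col=0), (row=1, col=4), (row=2, col=1), (row=2, col=3)
  Distance 4: (row=2, col=0), (row=2, col=2), (row=2, col=4)
Total reachable: 13 (grid has 13 open cells total)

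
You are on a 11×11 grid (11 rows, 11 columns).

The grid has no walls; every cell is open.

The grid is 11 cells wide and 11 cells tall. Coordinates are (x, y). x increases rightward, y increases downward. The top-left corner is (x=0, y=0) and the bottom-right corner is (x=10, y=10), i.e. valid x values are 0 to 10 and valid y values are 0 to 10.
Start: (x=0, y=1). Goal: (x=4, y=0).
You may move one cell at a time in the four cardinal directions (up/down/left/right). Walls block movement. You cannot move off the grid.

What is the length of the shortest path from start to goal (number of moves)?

BFS from (x=0, y=1) until reaching (x=4, y=0):
  Distance 0: (x=0, y=1)
  Distance 1: (x=0, y=0), (x=1, y=1), (x=0, y=2)
  Distance 2: (x=1, y=0), (x=2, y=1), (x=1, y=2), (x=0, y=3)
  Distance 3: (x=2, y=0), (x=3, y=1), (x=2, y=2), (x=1, y=3), (x=0, y=4)
  Distance 4: (x=3, y=0), (x=4, y=1), (x=3, y=2), (x=2, y=3), (x=1, y=4), (x=0, y=5)
  Distance 5: (x=4, y=0), (x=5, y=1), (x=4, y=2), (x=3, y=3), (x=2, y=4), (x=1, y=5), (x=0, y=6)  <- goal reached here
One shortest path (5 moves): (x=0, y=1) -> (x=1, y=1) -> (x=2, y=1) -> (x=3, y=1) -> (x=4, y=1) -> (x=4, y=0)

Answer: Shortest path length: 5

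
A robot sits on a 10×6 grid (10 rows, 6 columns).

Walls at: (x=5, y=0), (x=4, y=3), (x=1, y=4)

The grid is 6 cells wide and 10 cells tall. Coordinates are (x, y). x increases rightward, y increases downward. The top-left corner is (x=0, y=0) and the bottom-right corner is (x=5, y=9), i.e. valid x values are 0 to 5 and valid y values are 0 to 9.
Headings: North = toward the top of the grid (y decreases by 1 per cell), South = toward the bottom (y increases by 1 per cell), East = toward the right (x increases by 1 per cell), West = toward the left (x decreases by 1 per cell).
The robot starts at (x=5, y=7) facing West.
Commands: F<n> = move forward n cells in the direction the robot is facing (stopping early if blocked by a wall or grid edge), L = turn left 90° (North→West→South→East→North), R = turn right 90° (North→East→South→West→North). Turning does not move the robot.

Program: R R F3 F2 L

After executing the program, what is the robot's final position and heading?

Start: (x=5, y=7), facing West
  R: turn right, now facing North
  R: turn right, now facing East
  F3: move forward 0/3 (blocked), now at (x=5, y=7)
  F2: move forward 0/2 (blocked), now at (x=5, y=7)
  L: turn left, now facing North
Final: (x=5, y=7), facing North

Answer: Final position: (x=5, y=7), facing North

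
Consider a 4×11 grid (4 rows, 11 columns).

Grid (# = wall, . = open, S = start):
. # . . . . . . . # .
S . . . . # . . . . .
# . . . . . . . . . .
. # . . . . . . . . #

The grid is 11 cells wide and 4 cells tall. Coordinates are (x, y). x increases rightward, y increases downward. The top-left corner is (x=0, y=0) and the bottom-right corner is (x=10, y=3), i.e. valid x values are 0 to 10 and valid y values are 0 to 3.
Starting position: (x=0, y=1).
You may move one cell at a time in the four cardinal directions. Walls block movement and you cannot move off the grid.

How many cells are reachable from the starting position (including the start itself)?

BFS flood-fill from (x=0, y=1):
  Distance 0: (x=0, y=1)
  Distance 1: (x=0, y=0), (x=1, y=1)
  Distance 2: (x=2, y=1), (x=1, y=2)
  Distance 3: (x=2, y=0), (x=3, y=1), (x=2, y=2)
  Distance 4: (x=3, y=0), (x=4, y=1), (x=3, y=2), (x=2, y=3)
  Distance 5: (x=4, y=0), (x=4, y=2), (x=3, y=3)
  Distance 6: (x=5, y=0), (x=5, y=2), (x=4, y=3)
  Distance 7: (x=6, y=0), (x=6, y=2), (x=5, y=3)
  Distance 8: (x=7, y=0), (x=6, y=1), (x=7, y=2), (x=6, y=3)
  Distance 9: (x=8, y=0), (x=7, y=1), (x=8, y=2), (x=7, y=3)
  Distance 10: (x=8, y=1), (x=9, y=2), (x=8, y=3)
  Distance 11: (x=9, y=1), (x=10, y=2), (x=9, y=3)
  Distance 12: (x=10, y=1)
  Distance 13: (x=10, y=0)
Total reachable: 37 (grid has 38 open cells total)

Answer: Reachable cells: 37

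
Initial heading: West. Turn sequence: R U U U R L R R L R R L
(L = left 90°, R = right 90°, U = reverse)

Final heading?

Answer: Final heading: North

Derivation:
Start: West
  R (right (90° clockwise)) -> North
  U (U-turn (180°)) -> South
  U (U-turn (180°)) -> North
  U (U-turn (180°)) -> South
  R (right (90° clockwise)) -> West
  L (left (90° counter-clockwise)) -> South
  R (right (90° clockwise)) -> West
  R (right (90° clockwise)) -> North
  L (left (90° counter-clockwise)) -> West
  R (right (90° clockwise)) -> North
  R (right (90° clockwise)) -> East
  L (left (90° counter-clockwise)) -> North
Final: North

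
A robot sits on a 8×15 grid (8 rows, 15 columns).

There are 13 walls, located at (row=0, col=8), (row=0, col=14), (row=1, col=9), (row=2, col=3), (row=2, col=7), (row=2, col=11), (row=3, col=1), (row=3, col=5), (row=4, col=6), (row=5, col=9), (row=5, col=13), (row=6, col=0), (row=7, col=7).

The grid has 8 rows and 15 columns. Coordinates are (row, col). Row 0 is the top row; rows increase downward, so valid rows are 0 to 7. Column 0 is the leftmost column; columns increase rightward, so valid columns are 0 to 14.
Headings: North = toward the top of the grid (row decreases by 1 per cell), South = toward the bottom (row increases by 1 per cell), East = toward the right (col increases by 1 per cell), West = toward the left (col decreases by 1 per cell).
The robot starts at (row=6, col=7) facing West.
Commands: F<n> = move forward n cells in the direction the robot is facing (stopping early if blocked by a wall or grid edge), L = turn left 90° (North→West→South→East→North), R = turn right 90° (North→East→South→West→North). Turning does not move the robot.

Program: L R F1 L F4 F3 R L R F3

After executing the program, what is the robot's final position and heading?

Answer: Final position: (row=7, col=3), facing West

Derivation:
Start: (row=6, col=7), facing West
  L: turn left, now facing South
  R: turn right, now facing West
  F1: move forward 1, now at (row=6, col=6)
  L: turn left, now facing South
  F4: move forward 1/4 (blocked), now at (row=7, col=6)
  F3: move forward 0/3 (blocked), now at (row=7, col=6)
  R: turn right, now facing West
  L: turn left, now facing South
  R: turn right, now facing West
  F3: move forward 3, now at (row=7, col=3)
Final: (row=7, col=3), facing West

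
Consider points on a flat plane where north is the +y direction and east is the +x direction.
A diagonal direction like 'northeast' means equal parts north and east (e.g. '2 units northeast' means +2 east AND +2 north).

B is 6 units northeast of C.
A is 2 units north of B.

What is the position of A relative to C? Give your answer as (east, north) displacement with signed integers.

Place C at the origin (east=0, north=0).
  B is 6 units northeast of C: delta (east=+6, north=+6); B at (east=6, north=6).
  A is 2 units north of B: delta (east=+0, north=+2); A at (east=6, north=8).
Therefore A relative to C: (east=6, north=8).

Answer: A is at (east=6, north=8) relative to C.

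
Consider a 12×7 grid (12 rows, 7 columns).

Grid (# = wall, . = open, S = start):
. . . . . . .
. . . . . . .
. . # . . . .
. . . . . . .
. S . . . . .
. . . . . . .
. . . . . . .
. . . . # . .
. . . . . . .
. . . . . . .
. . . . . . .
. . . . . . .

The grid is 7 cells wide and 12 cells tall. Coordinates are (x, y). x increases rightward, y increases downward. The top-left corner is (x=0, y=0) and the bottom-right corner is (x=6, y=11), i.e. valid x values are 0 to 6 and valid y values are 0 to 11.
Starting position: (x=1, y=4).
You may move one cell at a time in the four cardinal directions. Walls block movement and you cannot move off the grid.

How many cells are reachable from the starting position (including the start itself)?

Answer: Reachable cells: 82

Derivation:
BFS flood-fill from (x=1, y=4):
  Distance 0: (x=1, y=4)
  Distance 1: (x=1, y=3), (x=0, y=4), (x=2, y=4), (x=1, y=5)
  Distance 2: (x=1, y=2), (x=0, y=3), (x=2, y=3), (x=3, y=4), (x=0, y=5), (x=2, y=5), (x=1, y=6)
  Distance 3: (x=1, y=1), (x=0, y=2), (x=3, y=3), (x=4, y=4), (x=3, y=5), (x=0, y=6), (x=2, y=6), (x=1, y=7)
  Distance 4: (x=1, y=0), (x=0, y=1), (x=2, y=1), (x=3, y=2), (x=4, y=3), (x=5, y=4), (x=4, y=5), (x=3, y=6), (x=0, y=7), (x=2, y=7), (x=1, y=8)
  Distance 5: (x=0, y=0), (x=2, y=0), (x=3, y=1), (x=4, y=2), (x=5, y=3), (x=6, y=4), (x=5, y=5), (x=4, y=6), (x=3, y=7), (x=0, y=8), (x=2, y=8), (x=1, y=9)
  Distance 6: (x=3, y=0), (x=4, y=1), (x=5, y=2), (x=6, y=3), (x=6, y=5), (x=5, y=6), (x=3, y=8), (x=0, y=9), (x=2, y=9), (x=1, y=10)
  Distance 7: (x=4, y=0), (x=5, y=1), (x=6, y=2), (x=6, y=6), (x=5, y=7), (x=4, y=8), (x=3, y=9), (x=0, y=10), (x=2, y=10), (x=1, y=11)
  Distance 8: (x=5, y=0), (x=6, y=1), (x=6, y=7), (x=5, y=8), (x=4, y=9), (x=3, y=10), (x=0, y=11), (x=2, y=11)
  Distance 9: (x=6, y=0), (x=6, y=8), (x=5, y=9), (x=4, y=10), (x=3, y=11)
  Distance 10: (x=6, y=9), (x=5, y=10), (x=4, y=11)
  Distance 11: (x=6, y=10), (x=5, y=11)
  Distance 12: (x=6, y=11)
Total reachable: 82 (grid has 82 open cells total)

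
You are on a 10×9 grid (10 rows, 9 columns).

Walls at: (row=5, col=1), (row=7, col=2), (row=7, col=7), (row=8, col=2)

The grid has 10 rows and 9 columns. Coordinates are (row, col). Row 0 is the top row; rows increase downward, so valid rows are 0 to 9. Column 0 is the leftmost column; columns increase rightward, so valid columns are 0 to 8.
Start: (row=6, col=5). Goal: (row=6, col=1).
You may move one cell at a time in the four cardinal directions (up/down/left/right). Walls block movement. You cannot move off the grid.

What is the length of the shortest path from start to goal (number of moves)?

BFS from (row=6, col=5) until reaching (row=6, col=1):
  Distance 0: (row=6, col=5)
  Distance 1: (row=5, col=5), (row=6, col=4), (row=6, col=6), (row=7, col=5)
  Distance 2: (row=4, col=5), (row=5, col=4), (row=5, col=6), (row=6, col=3), (row=6, col=7), (row=7, col=4), (row=7, col=6), (row=8, col=5)
  Distance 3: (row=3, col=5), (row=4, col=4), (row=4, col=6), (row=5, col=3), (row=5, col=7), (row=6, col=2), (row=6, col=8), (row=7, col=3), (row=8, col=4), (row=8, col=6), (row=9, col=5)
  Distance 4: (row=2, col=5), (row=3, col=4), (row=3, col=6), (row=4, col=3), (row=4, col=7), (row=5, col=2), (row=5, col=8), (row=6, col=1), (row=7, col=8), (row=8, col=3), (row=8, col=7), (row=9, col=4), (row=9, col=6)  <- goal reached here
One shortest path (4 moves): (row=6, col=5) -> (row=6, col=4) -> (row=6, col=3) -> (row=6, col=2) -> (row=6, col=1)

Answer: Shortest path length: 4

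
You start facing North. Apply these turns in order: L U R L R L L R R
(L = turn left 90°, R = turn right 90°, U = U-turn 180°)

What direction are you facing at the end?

Answer: Final heading: South

Derivation:
Start: North
  L (left (90° counter-clockwise)) -> West
  U (U-turn (180°)) -> East
  R (right (90° clockwise)) -> South
  L (left (90° counter-clockwise)) -> East
  R (right (90° clockwise)) -> South
  L (left (90° counter-clockwise)) -> East
  L (left (90° counter-clockwise)) -> North
  R (right (90° clockwise)) -> East
  R (right (90° clockwise)) -> South
Final: South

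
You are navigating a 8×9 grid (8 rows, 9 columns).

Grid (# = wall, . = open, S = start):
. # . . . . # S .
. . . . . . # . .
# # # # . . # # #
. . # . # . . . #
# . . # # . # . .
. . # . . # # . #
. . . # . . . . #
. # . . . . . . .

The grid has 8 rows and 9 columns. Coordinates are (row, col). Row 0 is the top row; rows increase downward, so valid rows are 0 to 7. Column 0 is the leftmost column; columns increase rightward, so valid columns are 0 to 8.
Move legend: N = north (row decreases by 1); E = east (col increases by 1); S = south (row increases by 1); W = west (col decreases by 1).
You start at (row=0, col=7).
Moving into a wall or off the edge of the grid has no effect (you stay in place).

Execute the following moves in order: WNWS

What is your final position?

Start: (row=0, col=7)
  W (west): blocked, stay at (row=0, col=7)
  N (north): blocked, stay at (row=0, col=7)
  W (west): blocked, stay at (row=0, col=7)
  S (south): (row=0, col=7) -> (row=1, col=7)
Final: (row=1, col=7)

Answer: Final position: (row=1, col=7)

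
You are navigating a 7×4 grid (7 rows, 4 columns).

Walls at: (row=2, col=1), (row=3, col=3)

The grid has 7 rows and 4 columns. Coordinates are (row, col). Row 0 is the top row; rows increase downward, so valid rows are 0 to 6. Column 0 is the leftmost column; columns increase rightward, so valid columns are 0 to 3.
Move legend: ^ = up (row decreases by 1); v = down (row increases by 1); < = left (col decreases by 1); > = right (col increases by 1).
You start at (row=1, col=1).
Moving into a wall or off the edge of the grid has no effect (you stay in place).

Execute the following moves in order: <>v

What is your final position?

Answer: Final position: (row=1, col=1)

Derivation:
Start: (row=1, col=1)
  < (left): (row=1, col=1) -> (row=1, col=0)
  > (right): (row=1, col=0) -> (row=1, col=1)
  v (down): blocked, stay at (row=1, col=1)
Final: (row=1, col=1)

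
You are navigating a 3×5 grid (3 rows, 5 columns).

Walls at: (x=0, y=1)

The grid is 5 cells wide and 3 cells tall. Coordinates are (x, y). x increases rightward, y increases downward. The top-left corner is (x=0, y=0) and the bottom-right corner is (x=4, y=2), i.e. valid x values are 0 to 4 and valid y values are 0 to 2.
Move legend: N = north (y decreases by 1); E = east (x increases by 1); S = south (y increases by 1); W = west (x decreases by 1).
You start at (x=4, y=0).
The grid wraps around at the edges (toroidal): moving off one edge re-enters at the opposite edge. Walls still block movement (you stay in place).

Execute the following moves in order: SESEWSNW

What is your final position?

Start: (x=4, y=0)
  S (south): (x=4, y=0) -> (x=4, y=1)
  E (east): blocked, stay at (x=4, y=1)
  S (south): (x=4, y=1) -> (x=4, y=2)
  E (east): (x=4, y=2) -> (x=0, y=2)
  W (west): (x=0, y=2) -> (x=4, y=2)
  S (south): (x=4, y=2) -> (x=4, y=0)
  N (north): (x=4, y=0) -> (x=4, y=2)
  W (west): (x=4, y=2) -> (x=3, y=2)
Final: (x=3, y=2)

Answer: Final position: (x=3, y=2)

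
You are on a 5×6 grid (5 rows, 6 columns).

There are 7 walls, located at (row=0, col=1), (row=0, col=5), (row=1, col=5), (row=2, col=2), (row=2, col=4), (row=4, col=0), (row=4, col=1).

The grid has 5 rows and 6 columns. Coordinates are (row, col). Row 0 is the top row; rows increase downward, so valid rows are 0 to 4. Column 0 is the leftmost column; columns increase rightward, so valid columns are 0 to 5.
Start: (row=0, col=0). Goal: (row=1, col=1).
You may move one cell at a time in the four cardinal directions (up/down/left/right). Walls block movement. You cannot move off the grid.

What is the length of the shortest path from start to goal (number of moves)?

Answer: Shortest path length: 2

Derivation:
BFS from (row=0, col=0) until reaching (row=1, col=1):
  Distance 0: (row=0, col=0)
  Distance 1: (row=1, col=0)
  Distance 2: (row=1, col=1), (row=2, col=0)  <- goal reached here
One shortest path (2 moves): (row=0, col=0) -> (row=1, col=0) -> (row=1, col=1)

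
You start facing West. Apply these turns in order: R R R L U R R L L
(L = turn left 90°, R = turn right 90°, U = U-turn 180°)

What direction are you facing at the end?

Start: West
  R (right (90° clockwise)) -> North
  R (right (90° clockwise)) -> East
  R (right (90° clockwise)) -> South
  L (left (90° counter-clockwise)) -> East
  U (U-turn (180°)) -> West
  R (right (90° clockwise)) -> North
  R (right (90° clockwise)) -> East
  L (left (90° counter-clockwise)) -> North
  L (left (90° counter-clockwise)) -> West
Final: West

Answer: Final heading: West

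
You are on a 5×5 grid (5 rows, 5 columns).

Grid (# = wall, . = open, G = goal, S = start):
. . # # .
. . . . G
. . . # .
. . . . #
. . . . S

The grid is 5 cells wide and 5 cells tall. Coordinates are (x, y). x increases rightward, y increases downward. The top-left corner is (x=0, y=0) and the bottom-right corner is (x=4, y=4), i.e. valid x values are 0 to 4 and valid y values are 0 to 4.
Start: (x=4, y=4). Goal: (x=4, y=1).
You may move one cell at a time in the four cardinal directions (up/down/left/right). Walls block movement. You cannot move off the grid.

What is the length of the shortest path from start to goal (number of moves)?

BFS from (x=4, y=4) until reaching (x=4, y=1):
  Distance 0: (x=4, y=4)
  Distance 1: (x=3, y=4)
  Distance 2: (x=3, y=3), (x=2, y=4)
  Distance 3: (x=2, y=3), (x=1, y=4)
  Distance 4: (x=2, y=2), (x=1, y=3), (x=0, y=4)
  Distance 5: (x=2, y=1), (x=1, y=2), (x=0, y=3)
  Distance 6: (x=1, y=1), (x=3, y=1), (x=0, y=2)
  Distance 7: (x=1, y=0), (x=0, y=1), (x=4, y=1)  <- goal reached here
One shortest path (7 moves): (x=4, y=4) -> (x=3, y=4) -> (x=2, y=4) -> (x=2, y=3) -> (x=2, y=2) -> (x=2, y=1) -> (x=3, y=1) -> (x=4, y=1)

Answer: Shortest path length: 7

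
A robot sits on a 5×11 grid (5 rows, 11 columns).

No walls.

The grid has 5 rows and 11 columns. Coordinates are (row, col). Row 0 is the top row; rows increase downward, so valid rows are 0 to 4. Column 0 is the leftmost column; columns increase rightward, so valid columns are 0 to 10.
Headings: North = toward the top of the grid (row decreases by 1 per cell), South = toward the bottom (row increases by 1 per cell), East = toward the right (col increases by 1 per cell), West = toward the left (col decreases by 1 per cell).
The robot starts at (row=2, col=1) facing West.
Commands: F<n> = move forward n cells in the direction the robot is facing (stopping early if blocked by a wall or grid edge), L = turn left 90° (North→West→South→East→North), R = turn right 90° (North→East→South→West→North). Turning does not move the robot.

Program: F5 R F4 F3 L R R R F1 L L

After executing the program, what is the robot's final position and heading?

Start: (row=2, col=1), facing West
  F5: move forward 1/5 (blocked), now at (row=2, col=0)
  R: turn right, now facing North
  F4: move forward 2/4 (blocked), now at (row=0, col=0)
  F3: move forward 0/3 (blocked), now at (row=0, col=0)
  L: turn left, now facing West
  R: turn right, now facing North
  R: turn right, now facing East
  R: turn right, now facing South
  F1: move forward 1, now at (row=1, col=0)
  L: turn left, now facing East
  L: turn left, now facing North
Final: (row=1, col=0), facing North

Answer: Final position: (row=1, col=0), facing North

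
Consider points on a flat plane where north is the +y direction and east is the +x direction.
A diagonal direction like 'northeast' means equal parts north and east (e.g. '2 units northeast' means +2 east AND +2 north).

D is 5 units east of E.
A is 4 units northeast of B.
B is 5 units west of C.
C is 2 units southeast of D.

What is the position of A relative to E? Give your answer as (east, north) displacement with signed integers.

Answer: A is at (east=6, north=2) relative to E.

Derivation:
Place E at the origin (east=0, north=0).
  D is 5 units east of E: delta (east=+5, north=+0); D at (east=5, north=0).
  C is 2 units southeast of D: delta (east=+2, north=-2); C at (east=7, north=-2).
  B is 5 units west of C: delta (east=-5, north=+0); B at (east=2, north=-2).
  A is 4 units northeast of B: delta (east=+4, north=+4); A at (east=6, north=2).
Therefore A relative to E: (east=6, north=2).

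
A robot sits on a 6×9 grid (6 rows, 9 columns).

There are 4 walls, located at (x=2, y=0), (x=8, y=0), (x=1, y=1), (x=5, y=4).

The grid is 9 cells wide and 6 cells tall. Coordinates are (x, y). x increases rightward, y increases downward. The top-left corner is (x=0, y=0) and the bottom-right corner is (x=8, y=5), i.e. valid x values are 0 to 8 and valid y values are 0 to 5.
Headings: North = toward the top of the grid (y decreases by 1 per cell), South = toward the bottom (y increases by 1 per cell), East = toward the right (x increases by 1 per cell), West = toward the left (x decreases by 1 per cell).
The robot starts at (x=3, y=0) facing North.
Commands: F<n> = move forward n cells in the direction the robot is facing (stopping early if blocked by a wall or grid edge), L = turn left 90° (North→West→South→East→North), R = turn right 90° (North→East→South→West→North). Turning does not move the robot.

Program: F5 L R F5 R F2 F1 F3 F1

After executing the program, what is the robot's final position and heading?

Answer: Final position: (x=7, y=0), facing East

Derivation:
Start: (x=3, y=0), facing North
  F5: move forward 0/5 (blocked), now at (x=3, y=0)
  L: turn left, now facing West
  R: turn right, now facing North
  F5: move forward 0/5 (blocked), now at (x=3, y=0)
  R: turn right, now facing East
  F2: move forward 2, now at (x=5, y=0)
  F1: move forward 1, now at (x=6, y=0)
  F3: move forward 1/3 (blocked), now at (x=7, y=0)
  F1: move forward 0/1 (blocked), now at (x=7, y=0)
Final: (x=7, y=0), facing East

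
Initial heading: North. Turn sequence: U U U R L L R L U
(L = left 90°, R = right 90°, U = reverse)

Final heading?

Answer: Final heading: West

Derivation:
Start: North
  U (U-turn (180°)) -> South
  U (U-turn (180°)) -> North
  U (U-turn (180°)) -> South
  R (right (90° clockwise)) -> West
  L (left (90° counter-clockwise)) -> South
  L (left (90° counter-clockwise)) -> East
  R (right (90° clockwise)) -> South
  L (left (90° counter-clockwise)) -> East
  U (U-turn (180°)) -> West
Final: West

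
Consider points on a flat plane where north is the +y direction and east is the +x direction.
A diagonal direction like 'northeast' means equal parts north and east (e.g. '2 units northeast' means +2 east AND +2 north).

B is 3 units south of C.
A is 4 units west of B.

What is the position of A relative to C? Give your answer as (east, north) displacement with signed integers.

Answer: A is at (east=-4, north=-3) relative to C.

Derivation:
Place C at the origin (east=0, north=0).
  B is 3 units south of C: delta (east=+0, north=-3); B at (east=0, north=-3).
  A is 4 units west of B: delta (east=-4, north=+0); A at (east=-4, north=-3).
Therefore A relative to C: (east=-4, north=-3).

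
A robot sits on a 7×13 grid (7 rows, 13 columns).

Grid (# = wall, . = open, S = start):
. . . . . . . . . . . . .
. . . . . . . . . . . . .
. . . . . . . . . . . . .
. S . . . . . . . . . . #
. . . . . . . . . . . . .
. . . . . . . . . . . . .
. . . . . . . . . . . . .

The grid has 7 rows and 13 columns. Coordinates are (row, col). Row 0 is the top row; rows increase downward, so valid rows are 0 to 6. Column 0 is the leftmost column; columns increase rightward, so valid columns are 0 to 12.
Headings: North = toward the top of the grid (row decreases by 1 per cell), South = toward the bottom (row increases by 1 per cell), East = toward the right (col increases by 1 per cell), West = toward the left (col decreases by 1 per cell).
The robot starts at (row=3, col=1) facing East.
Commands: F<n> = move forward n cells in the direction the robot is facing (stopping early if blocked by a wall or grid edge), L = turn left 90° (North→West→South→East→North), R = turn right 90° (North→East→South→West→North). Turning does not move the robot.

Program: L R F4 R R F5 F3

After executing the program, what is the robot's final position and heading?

Answer: Final position: (row=3, col=0), facing West

Derivation:
Start: (row=3, col=1), facing East
  L: turn left, now facing North
  R: turn right, now facing East
  F4: move forward 4, now at (row=3, col=5)
  R: turn right, now facing South
  R: turn right, now facing West
  F5: move forward 5, now at (row=3, col=0)
  F3: move forward 0/3 (blocked), now at (row=3, col=0)
Final: (row=3, col=0), facing West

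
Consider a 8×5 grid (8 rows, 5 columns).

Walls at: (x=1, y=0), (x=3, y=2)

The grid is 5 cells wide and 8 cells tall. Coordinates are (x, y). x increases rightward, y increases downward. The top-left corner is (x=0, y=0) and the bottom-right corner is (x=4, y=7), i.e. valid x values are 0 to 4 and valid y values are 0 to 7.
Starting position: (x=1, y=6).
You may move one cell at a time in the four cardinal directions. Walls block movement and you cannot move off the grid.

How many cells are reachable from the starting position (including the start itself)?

Answer: Reachable cells: 38

Derivation:
BFS flood-fill from (x=1, y=6):
  Distance 0: (x=1, y=6)
  Distance 1: (x=1, y=5), (x=0, y=6), (x=2, y=6), (x=1, y=7)
  Distance 2: (x=1, y=4), (x=0, y=5), (x=2, y=5), (x=3, y=6), (x=0, y=7), (x=2, y=7)
  Distance 3: (x=1, y=3), (x=0, y=4), (x=2, y=4), (x=3, y=5), (x=4, y=6), (x=3, y=7)
  Distance 4: (x=1, y=2), (x=0, y=3), (x=2, y=3), (x=3, y=4), (x=4, y=5), (x=4, y=7)
  Distance 5: (x=1, y=1), (x=0, y=2), (x=2, y=2), (x=3, y=3), (x=4, y=4)
  Distance 6: (x=0, y=1), (x=2, y=1), (x=4, y=3)
  Distance 7: (x=0, y=0), (x=2, y=0), (x=3, y=1), (x=4, y=2)
  Distance 8: (x=3, y=0), (x=4, y=1)
  Distance 9: (x=4, y=0)
Total reachable: 38 (grid has 38 open cells total)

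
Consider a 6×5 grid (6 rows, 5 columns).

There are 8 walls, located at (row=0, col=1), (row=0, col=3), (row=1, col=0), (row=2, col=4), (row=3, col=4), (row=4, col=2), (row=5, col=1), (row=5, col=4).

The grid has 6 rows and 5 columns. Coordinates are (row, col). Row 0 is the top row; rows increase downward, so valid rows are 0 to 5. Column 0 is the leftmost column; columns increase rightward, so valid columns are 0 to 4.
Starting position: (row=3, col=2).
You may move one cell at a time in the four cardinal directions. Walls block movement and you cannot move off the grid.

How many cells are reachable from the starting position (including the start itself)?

BFS flood-fill from (row=3, col=2):
  Distance 0: (row=3, col=2)
  Distance 1: (row=2, col=2), (row=3, col=1), (row=3, col=3)
  Distance 2: (row=1, col=2), (row=2, col=1), (row=2, col=3), (row=3, col=0), (row=4, col=1), (row=4, col=3)
  Distance 3: (row=0, col=2), (row=1, col=1), (row=1, col=3), (row=2, col=0), (row=4, col=0), (row=4, col=4), (row=5, col=3)
  Distance 4: (row=1, col=4), (row=5, col=0), (row=5, col=2)
  Distance 5: (row=0, col=4)
Total reachable: 21 (grid has 22 open cells total)

Answer: Reachable cells: 21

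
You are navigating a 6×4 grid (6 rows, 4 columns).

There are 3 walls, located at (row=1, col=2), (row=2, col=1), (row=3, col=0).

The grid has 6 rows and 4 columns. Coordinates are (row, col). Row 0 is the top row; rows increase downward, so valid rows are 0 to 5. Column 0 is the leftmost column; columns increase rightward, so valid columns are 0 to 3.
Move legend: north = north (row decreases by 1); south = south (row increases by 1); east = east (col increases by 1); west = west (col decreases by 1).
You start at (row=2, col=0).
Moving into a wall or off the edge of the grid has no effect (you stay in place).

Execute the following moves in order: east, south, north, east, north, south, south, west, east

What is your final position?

Answer: Final position: (row=1, col=1)

Derivation:
Start: (row=2, col=0)
  east (east): blocked, stay at (row=2, col=0)
  south (south): blocked, stay at (row=2, col=0)
  north (north): (row=2, col=0) -> (row=1, col=0)
  east (east): (row=1, col=0) -> (row=1, col=1)
  north (north): (row=1, col=1) -> (row=0, col=1)
  south (south): (row=0, col=1) -> (row=1, col=1)
  south (south): blocked, stay at (row=1, col=1)
  west (west): (row=1, col=1) -> (row=1, col=0)
  east (east): (row=1, col=0) -> (row=1, col=1)
Final: (row=1, col=1)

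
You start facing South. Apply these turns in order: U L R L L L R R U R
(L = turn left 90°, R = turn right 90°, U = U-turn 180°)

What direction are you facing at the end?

Start: South
  U (U-turn (180°)) -> North
  L (left (90° counter-clockwise)) -> West
  R (right (90° clockwise)) -> North
  L (left (90° counter-clockwise)) -> West
  L (left (90° counter-clockwise)) -> South
  L (left (90° counter-clockwise)) -> East
  R (right (90° clockwise)) -> South
  R (right (90° clockwise)) -> West
  U (U-turn (180°)) -> East
  R (right (90° clockwise)) -> South
Final: South

Answer: Final heading: South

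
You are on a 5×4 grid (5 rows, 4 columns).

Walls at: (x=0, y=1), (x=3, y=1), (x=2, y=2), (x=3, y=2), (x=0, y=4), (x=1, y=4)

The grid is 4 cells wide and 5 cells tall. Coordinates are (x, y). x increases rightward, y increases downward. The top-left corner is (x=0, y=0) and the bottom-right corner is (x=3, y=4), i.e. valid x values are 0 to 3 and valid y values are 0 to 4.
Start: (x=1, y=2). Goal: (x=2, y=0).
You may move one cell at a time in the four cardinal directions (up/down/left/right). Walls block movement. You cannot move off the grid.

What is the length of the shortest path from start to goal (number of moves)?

Answer: Shortest path length: 3

Derivation:
BFS from (x=1, y=2) until reaching (x=2, y=0):
  Distance 0: (x=1, y=2)
  Distance 1: (x=1, y=1), (x=0, y=2), (x=1, y=3)
  Distance 2: (x=1, y=0), (x=2, y=1), (x=0, y=3), (x=2, y=3)
  Distance 3: (x=0, y=0), (x=2, y=0), (x=3, y=3), (x=2, y=4)  <- goal reached here
One shortest path (3 moves): (x=1, y=2) -> (x=1, y=1) -> (x=2, y=1) -> (x=2, y=0)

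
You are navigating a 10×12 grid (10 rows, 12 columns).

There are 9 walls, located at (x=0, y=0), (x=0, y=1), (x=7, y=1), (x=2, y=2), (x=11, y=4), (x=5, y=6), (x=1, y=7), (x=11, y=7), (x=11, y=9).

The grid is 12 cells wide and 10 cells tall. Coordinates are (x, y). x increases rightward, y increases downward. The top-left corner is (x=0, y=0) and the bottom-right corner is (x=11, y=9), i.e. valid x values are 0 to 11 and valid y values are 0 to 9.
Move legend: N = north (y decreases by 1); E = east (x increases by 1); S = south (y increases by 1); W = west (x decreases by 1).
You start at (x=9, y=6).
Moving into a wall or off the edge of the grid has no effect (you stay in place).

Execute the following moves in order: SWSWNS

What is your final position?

Start: (x=9, y=6)
  S (south): (x=9, y=6) -> (x=9, y=7)
  W (west): (x=9, y=7) -> (x=8, y=7)
  S (south): (x=8, y=7) -> (x=8, y=8)
  W (west): (x=8, y=8) -> (x=7, y=8)
  N (north): (x=7, y=8) -> (x=7, y=7)
  S (south): (x=7, y=7) -> (x=7, y=8)
Final: (x=7, y=8)

Answer: Final position: (x=7, y=8)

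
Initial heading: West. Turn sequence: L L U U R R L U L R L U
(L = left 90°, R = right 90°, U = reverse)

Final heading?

Start: West
  L (left (90° counter-clockwise)) -> South
  L (left (90° counter-clockwise)) -> East
  U (U-turn (180°)) -> West
  U (U-turn (180°)) -> East
  R (right (90° clockwise)) -> South
  R (right (90° clockwise)) -> West
  L (left (90° counter-clockwise)) -> South
  U (U-turn (180°)) -> North
  L (left (90° counter-clockwise)) -> West
  R (right (90° clockwise)) -> North
  L (left (90° counter-clockwise)) -> West
  U (U-turn (180°)) -> East
Final: East

Answer: Final heading: East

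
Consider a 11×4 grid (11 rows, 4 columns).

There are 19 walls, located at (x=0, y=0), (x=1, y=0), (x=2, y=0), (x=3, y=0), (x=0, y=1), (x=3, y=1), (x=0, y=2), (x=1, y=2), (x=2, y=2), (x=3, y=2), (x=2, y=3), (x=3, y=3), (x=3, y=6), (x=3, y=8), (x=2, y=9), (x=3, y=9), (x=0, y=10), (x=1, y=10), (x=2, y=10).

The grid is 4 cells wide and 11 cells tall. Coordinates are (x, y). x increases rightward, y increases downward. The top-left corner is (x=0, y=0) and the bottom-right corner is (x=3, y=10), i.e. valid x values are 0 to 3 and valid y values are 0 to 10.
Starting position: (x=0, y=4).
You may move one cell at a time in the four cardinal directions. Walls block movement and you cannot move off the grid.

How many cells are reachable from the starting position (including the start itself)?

Answer: Reachable cells: 22

Derivation:
BFS flood-fill from (x=0, y=4):
  Distance 0: (x=0, y=4)
  Distance 1: (x=0, y=3), (x=1, y=4), (x=0, y=5)
  Distance 2: (x=1, y=3), (x=2, y=4), (x=1, y=5), (x=0, y=6)
  Distance 3: (x=3, y=4), (x=2, y=5), (x=1, y=6), (x=0, y=7)
  Distance 4: (x=3, y=5), (x=2, y=6), (x=1, y=7), (x=0, y=8)
  Distance 5: (x=2, y=7), (x=1, y=8), (x=0, y=9)
  Distance 6: (x=3, y=7), (x=2, y=8), (x=1, y=9)
Total reachable: 22 (grid has 25 open cells total)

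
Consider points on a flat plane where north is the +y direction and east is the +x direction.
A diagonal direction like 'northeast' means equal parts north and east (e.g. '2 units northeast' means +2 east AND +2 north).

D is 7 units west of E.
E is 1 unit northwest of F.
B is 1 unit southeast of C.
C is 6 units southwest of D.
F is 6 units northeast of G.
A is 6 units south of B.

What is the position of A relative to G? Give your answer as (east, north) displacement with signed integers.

Place G at the origin (east=0, north=0).
  F is 6 units northeast of G: delta (east=+6, north=+6); F at (east=6, north=6).
  E is 1 unit northwest of F: delta (east=-1, north=+1); E at (east=5, north=7).
  D is 7 units west of E: delta (east=-7, north=+0); D at (east=-2, north=7).
  C is 6 units southwest of D: delta (east=-6, north=-6); C at (east=-8, north=1).
  B is 1 unit southeast of C: delta (east=+1, north=-1); B at (east=-7, north=0).
  A is 6 units south of B: delta (east=+0, north=-6); A at (east=-7, north=-6).
Therefore A relative to G: (east=-7, north=-6).

Answer: A is at (east=-7, north=-6) relative to G.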